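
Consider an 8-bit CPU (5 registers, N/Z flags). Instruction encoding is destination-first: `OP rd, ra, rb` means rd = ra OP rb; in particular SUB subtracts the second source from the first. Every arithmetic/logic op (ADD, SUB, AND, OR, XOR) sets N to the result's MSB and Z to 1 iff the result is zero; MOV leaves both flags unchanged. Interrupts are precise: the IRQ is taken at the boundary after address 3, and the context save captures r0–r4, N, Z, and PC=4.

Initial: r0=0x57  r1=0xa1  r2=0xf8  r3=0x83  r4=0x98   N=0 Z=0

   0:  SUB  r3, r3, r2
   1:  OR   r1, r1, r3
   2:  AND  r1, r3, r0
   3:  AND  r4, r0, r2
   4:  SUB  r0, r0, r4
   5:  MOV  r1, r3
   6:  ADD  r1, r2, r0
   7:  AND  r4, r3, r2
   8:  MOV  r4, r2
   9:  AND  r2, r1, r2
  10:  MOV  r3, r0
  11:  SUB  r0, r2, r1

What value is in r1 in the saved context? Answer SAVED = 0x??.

SAVED = 0x03

after  0: r0=0x57 r1=0xa1 r2=0xf8 r3=0x8b r4=0x98  N=1 Z=0
after  1: r0=0x57 r1=0xab r2=0xf8 r3=0x8b r4=0x98  N=1 Z=0
after  2: r0=0x57 r1=0x03 r2=0xf8 r3=0x8b r4=0x98  N=0 Z=0
after  3: r0=0x57 r1=0x03 r2=0xf8 r3=0x8b r4=0x50  N=0 Z=0
-- IRQ taken; context saved, return-PC = 4 --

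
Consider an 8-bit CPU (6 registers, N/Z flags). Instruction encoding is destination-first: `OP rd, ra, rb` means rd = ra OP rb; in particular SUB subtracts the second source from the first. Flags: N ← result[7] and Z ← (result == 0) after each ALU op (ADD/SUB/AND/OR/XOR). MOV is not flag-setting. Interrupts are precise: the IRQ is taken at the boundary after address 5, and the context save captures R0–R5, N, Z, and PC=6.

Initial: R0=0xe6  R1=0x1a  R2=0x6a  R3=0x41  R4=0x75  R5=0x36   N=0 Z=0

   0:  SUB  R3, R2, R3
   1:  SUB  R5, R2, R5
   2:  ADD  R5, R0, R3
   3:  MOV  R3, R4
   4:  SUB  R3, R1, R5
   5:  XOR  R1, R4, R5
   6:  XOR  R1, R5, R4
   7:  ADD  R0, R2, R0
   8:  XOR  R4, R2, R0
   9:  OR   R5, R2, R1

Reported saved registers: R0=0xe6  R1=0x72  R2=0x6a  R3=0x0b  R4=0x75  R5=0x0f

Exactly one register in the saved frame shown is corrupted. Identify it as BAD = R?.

BAD = R1

after  0: R0=0xe6 R1=0x1a R2=0x6a R3=0x29 R4=0x75 R5=0x36  N=0 Z=0
after  1: R0=0xe6 R1=0x1a R2=0x6a R3=0x29 R4=0x75 R5=0x34  N=0 Z=0
after  2: R0=0xe6 R1=0x1a R2=0x6a R3=0x29 R4=0x75 R5=0x0f  N=0 Z=0
after  3: R0=0xe6 R1=0x1a R2=0x6a R3=0x75 R4=0x75 R5=0x0f  N=0 Z=0
after  4: R0=0xe6 R1=0x1a R2=0x6a R3=0x0b R4=0x75 R5=0x0f  N=0 Z=0
after  5: R0=0xe6 R1=0x7a R2=0x6a R3=0x0b R4=0x75 R5=0x0f  N=0 Z=0
-- IRQ taken; context saved, return-PC = 6 --
mismatch: R1: reported 0x72 vs actual 0x7a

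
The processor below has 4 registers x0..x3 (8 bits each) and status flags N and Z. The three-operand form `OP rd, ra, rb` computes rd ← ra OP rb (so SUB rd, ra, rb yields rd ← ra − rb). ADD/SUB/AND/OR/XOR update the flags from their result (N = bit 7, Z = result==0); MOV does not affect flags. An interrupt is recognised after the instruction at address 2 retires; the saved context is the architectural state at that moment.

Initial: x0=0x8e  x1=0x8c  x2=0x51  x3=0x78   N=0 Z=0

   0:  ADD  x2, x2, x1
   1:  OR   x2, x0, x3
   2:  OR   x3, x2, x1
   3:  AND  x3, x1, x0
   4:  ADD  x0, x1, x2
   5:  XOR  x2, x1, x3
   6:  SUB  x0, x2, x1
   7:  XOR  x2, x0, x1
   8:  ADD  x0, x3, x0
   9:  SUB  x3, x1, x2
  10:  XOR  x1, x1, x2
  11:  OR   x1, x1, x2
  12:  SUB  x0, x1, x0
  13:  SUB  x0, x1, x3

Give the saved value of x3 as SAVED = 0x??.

after  0: x0=0x8e x1=0x8c x2=0xdd x3=0x78  N=1 Z=0
after  1: x0=0x8e x1=0x8c x2=0xfe x3=0x78  N=1 Z=0
after  2: x0=0x8e x1=0x8c x2=0xfe x3=0xfe  N=1 Z=0
-- IRQ taken; context saved, return-PC = 3 --

SAVED = 0xfe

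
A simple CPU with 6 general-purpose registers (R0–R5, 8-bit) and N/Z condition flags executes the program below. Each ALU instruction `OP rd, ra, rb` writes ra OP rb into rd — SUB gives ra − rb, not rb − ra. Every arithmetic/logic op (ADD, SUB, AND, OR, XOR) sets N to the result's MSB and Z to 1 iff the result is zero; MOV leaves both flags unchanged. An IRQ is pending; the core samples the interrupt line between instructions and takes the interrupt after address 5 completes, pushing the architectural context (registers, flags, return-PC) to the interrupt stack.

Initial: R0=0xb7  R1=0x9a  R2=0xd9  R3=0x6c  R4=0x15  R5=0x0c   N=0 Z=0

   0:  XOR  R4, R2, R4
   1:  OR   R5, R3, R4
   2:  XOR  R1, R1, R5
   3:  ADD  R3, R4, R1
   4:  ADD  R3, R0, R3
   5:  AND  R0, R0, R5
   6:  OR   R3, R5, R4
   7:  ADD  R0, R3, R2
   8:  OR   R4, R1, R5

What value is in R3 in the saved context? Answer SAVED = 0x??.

SAVED = 0xf9

after  0: R0=0xb7 R1=0x9a R2=0xd9 R3=0x6c R4=0xcc R5=0x0c  N=1 Z=0
after  1: R0=0xb7 R1=0x9a R2=0xd9 R3=0x6c R4=0xcc R5=0xec  N=1 Z=0
after  2: R0=0xb7 R1=0x76 R2=0xd9 R3=0x6c R4=0xcc R5=0xec  N=0 Z=0
after  3: R0=0xb7 R1=0x76 R2=0xd9 R3=0x42 R4=0xcc R5=0xec  N=0 Z=0
after  4: R0=0xb7 R1=0x76 R2=0xd9 R3=0xf9 R4=0xcc R5=0xec  N=1 Z=0
after  5: R0=0xa4 R1=0x76 R2=0xd9 R3=0xf9 R4=0xcc R5=0xec  N=1 Z=0
-- IRQ taken; context saved, return-PC = 6 --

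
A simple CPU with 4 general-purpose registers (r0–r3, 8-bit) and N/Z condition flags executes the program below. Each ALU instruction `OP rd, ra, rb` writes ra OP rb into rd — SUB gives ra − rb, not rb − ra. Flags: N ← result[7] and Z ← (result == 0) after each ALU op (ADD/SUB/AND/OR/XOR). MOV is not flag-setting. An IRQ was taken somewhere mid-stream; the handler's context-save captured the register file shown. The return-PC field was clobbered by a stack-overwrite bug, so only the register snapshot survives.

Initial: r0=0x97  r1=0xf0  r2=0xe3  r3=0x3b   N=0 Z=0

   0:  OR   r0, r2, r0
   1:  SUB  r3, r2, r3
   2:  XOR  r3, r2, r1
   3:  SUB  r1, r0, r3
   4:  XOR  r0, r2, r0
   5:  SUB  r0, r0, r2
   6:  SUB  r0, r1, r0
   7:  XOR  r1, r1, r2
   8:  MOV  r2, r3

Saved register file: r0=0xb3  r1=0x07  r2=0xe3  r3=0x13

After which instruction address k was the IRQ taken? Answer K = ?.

K = 7

after  0: r0=0xf7 r1=0xf0 r2=0xe3 r3=0x3b  N=1 Z=0
after  1: r0=0xf7 r1=0xf0 r2=0xe3 r3=0xa8  N=1 Z=0
after  2: r0=0xf7 r1=0xf0 r2=0xe3 r3=0x13  N=0 Z=0
after  3: r0=0xf7 r1=0xe4 r2=0xe3 r3=0x13  N=1 Z=0
after  4: r0=0x14 r1=0xe4 r2=0xe3 r3=0x13  N=0 Z=0
after  5: r0=0x31 r1=0xe4 r2=0xe3 r3=0x13  N=0 Z=0
after  6: r0=0xb3 r1=0xe4 r2=0xe3 r3=0x13  N=1 Z=0
after  7: r0=0xb3 r1=0x07 r2=0xe3 r3=0x13  N=0 Z=0
-- IRQ taken; context saved, return-PC = 8 --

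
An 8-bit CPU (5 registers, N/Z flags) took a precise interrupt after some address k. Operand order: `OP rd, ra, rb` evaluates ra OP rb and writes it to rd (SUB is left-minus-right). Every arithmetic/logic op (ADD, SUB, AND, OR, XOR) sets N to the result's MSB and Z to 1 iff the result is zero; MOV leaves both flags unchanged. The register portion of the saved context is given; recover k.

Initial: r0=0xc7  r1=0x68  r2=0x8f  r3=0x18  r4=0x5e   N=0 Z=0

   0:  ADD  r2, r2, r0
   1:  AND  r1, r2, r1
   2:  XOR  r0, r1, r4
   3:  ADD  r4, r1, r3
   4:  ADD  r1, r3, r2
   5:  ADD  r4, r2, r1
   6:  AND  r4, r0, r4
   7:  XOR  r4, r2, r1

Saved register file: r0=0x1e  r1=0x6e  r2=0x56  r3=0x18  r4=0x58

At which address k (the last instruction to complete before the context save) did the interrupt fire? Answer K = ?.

after  0: r0=0xc7 r1=0x68 r2=0x56 r3=0x18 r4=0x5e  N=0 Z=0
after  1: r0=0xc7 r1=0x40 r2=0x56 r3=0x18 r4=0x5e  N=0 Z=0
after  2: r0=0x1e r1=0x40 r2=0x56 r3=0x18 r4=0x5e  N=0 Z=0
after  3: r0=0x1e r1=0x40 r2=0x56 r3=0x18 r4=0x58  N=0 Z=0
after  4: r0=0x1e r1=0x6e r2=0x56 r3=0x18 r4=0x58  N=0 Z=0
-- IRQ taken; context saved, return-PC = 5 --

K = 4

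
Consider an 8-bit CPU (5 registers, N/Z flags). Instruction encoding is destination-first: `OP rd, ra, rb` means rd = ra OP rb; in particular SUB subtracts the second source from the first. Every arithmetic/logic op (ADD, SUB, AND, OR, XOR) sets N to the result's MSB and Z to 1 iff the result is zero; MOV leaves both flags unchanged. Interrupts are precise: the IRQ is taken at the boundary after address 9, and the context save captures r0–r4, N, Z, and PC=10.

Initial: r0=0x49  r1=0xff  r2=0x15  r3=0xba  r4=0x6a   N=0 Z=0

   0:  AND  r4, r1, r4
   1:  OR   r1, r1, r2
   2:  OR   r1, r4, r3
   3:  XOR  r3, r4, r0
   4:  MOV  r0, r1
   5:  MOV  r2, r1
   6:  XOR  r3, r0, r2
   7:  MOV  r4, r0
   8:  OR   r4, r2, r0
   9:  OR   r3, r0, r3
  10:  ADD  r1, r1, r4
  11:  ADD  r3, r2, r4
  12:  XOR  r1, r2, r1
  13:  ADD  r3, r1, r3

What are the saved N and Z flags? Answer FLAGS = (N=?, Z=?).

FLAGS = (N=1, Z=0)

after  0: r0=0x49 r1=0xff r2=0x15 r3=0xba r4=0x6a  N=0 Z=0
after  1: r0=0x49 r1=0xff r2=0x15 r3=0xba r4=0x6a  N=1 Z=0
after  2: r0=0x49 r1=0xfa r2=0x15 r3=0xba r4=0x6a  N=1 Z=0
after  3: r0=0x49 r1=0xfa r2=0x15 r3=0x23 r4=0x6a  N=0 Z=0
after  4: r0=0xfa r1=0xfa r2=0x15 r3=0x23 r4=0x6a  N=0 Z=0
after  5: r0=0xfa r1=0xfa r2=0xfa r3=0x23 r4=0x6a  N=0 Z=0
after  6: r0=0xfa r1=0xfa r2=0xfa r3=0x00 r4=0x6a  N=0 Z=1
after  7: r0=0xfa r1=0xfa r2=0xfa r3=0x00 r4=0xfa  N=0 Z=1
after  8: r0=0xfa r1=0xfa r2=0xfa r3=0x00 r4=0xfa  N=1 Z=0
after  9: r0=0xfa r1=0xfa r2=0xfa r3=0xfa r4=0xfa  N=1 Z=0
-- IRQ taken; context saved, return-PC = 10 --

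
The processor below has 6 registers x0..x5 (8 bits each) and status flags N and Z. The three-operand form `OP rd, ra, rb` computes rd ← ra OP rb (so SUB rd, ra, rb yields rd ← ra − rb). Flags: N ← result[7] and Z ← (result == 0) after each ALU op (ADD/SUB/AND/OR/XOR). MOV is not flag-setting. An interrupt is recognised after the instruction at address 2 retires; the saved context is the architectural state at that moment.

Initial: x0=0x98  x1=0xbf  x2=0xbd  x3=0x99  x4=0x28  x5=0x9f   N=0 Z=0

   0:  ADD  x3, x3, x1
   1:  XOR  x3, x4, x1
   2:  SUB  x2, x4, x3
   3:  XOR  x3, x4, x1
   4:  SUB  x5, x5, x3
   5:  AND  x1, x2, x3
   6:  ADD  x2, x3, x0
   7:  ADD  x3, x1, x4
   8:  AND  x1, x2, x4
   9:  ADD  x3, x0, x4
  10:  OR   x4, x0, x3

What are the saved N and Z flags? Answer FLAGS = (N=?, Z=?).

after  0: x0=0x98 x1=0xbf x2=0xbd x3=0x58 x4=0x28 x5=0x9f  N=0 Z=0
after  1: x0=0x98 x1=0xbf x2=0xbd x3=0x97 x4=0x28 x5=0x9f  N=1 Z=0
after  2: x0=0x98 x1=0xbf x2=0x91 x3=0x97 x4=0x28 x5=0x9f  N=1 Z=0
-- IRQ taken; context saved, return-PC = 3 --

FLAGS = (N=1, Z=0)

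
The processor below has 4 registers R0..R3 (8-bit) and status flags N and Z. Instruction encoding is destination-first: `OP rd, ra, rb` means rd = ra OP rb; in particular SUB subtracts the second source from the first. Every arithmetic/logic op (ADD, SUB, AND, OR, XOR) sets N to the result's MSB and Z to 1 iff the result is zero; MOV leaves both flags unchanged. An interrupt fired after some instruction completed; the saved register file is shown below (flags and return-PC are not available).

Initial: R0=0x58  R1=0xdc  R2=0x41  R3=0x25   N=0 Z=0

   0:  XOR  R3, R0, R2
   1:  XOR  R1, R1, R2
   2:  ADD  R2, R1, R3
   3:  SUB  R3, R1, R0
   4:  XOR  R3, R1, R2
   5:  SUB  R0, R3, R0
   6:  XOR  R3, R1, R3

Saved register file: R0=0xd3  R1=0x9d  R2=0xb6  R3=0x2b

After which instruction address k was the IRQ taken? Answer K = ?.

K = 5

after  0: R0=0x58 R1=0xdc R2=0x41 R3=0x19  N=0 Z=0
after  1: R0=0x58 R1=0x9d R2=0x41 R3=0x19  N=1 Z=0
after  2: R0=0x58 R1=0x9d R2=0xb6 R3=0x19  N=1 Z=0
after  3: R0=0x58 R1=0x9d R2=0xb6 R3=0x45  N=0 Z=0
after  4: R0=0x58 R1=0x9d R2=0xb6 R3=0x2b  N=0 Z=0
after  5: R0=0xd3 R1=0x9d R2=0xb6 R3=0x2b  N=1 Z=0
-- IRQ taken; context saved, return-PC = 6 --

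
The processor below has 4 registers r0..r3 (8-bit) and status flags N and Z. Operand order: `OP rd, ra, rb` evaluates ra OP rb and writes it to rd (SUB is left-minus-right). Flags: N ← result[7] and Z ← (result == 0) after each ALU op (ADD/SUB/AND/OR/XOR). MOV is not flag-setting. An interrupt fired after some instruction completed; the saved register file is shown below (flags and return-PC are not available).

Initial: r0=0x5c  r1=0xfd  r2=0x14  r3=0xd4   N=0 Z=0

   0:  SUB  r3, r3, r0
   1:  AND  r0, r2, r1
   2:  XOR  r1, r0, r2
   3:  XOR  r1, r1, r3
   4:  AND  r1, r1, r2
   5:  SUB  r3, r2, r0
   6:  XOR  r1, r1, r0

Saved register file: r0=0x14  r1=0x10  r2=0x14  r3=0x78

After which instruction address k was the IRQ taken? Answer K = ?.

after  0: r0=0x5c r1=0xfd r2=0x14 r3=0x78  N=0 Z=0
after  1: r0=0x14 r1=0xfd r2=0x14 r3=0x78  N=0 Z=0
after  2: r0=0x14 r1=0x00 r2=0x14 r3=0x78  N=0 Z=1
after  3: r0=0x14 r1=0x78 r2=0x14 r3=0x78  N=0 Z=0
after  4: r0=0x14 r1=0x10 r2=0x14 r3=0x78  N=0 Z=0
-- IRQ taken; context saved, return-PC = 5 --

K = 4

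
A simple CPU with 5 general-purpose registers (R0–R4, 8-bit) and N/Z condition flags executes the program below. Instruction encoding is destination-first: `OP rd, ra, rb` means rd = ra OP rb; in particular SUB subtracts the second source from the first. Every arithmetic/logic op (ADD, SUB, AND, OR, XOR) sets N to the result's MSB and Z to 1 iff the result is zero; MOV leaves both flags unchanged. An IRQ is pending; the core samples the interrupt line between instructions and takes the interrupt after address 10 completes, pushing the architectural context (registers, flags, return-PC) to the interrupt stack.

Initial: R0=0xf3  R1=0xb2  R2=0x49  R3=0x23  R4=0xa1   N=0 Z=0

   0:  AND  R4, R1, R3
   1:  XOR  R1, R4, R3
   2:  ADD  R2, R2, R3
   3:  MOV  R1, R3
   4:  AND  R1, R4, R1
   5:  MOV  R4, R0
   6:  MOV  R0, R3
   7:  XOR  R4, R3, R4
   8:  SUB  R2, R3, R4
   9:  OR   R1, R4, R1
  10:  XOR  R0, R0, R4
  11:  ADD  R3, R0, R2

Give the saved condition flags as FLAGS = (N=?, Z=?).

after  0: R0=0xf3 R1=0xb2 R2=0x49 R3=0x23 R4=0x22  N=0 Z=0
after  1: R0=0xf3 R1=0x01 R2=0x49 R3=0x23 R4=0x22  N=0 Z=0
after  2: R0=0xf3 R1=0x01 R2=0x6c R3=0x23 R4=0x22  N=0 Z=0
after  3: R0=0xf3 R1=0x23 R2=0x6c R3=0x23 R4=0x22  N=0 Z=0
after  4: R0=0xf3 R1=0x22 R2=0x6c R3=0x23 R4=0x22  N=0 Z=0
after  5: R0=0xf3 R1=0x22 R2=0x6c R3=0x23 R4=0xf3  N=0 Z=0
after  6: R0=0x23 R1=0x22 R2=0x6c R3=0x23 R4=0xf3  N=0 Z=0
after  7: R0=0x23 R1=0x22 R2=0x6c R3=0x23 R4=0xd0  N=1 Z=0
after  8: R0=0x23 R1=0x22 R2=0x53 R3=0x23 R4=0xd0  N=0 Z=0
after  9: R0=0x23 R1=0xf2 R2=0x53 R3=0x23 R4=0xd0  N=1 Z=0
after 10: R0=0xf3 R1=0xf2 R2=0x53 R3=0x23 R4=0xd0  N=1 Z=0
-- IRQ taken; context saved, return-PC = 11 --

FLAGS = (N=1, Z=0)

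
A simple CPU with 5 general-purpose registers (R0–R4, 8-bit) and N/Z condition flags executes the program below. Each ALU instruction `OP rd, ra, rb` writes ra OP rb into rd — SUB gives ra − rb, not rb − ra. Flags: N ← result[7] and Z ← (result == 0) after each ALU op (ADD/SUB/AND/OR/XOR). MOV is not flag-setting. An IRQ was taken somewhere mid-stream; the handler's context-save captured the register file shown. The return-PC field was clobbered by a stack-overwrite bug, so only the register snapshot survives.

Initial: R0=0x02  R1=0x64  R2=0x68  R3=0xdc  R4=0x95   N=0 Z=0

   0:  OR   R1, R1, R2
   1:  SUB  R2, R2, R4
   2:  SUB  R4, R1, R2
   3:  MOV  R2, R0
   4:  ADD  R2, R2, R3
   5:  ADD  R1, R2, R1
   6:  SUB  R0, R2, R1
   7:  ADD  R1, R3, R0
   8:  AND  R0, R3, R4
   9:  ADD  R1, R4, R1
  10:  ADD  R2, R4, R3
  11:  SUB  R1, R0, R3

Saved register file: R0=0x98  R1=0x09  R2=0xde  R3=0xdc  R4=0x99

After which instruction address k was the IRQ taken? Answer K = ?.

K = 9

after  0: R0=0x02 R1=0x6c R2=0x68 R3=0xdc R4=0x95  N=0 Z=0
after  1: R0=0x02 R1=0x6c R2=0xd3 R3=0xdc R4=0x95  N=1 Z=0
after  2: R0=0x02 R1=0x6c R2=0xd3 R3=0xdc R4=0x99  N=1 Z=0
after  3: R0=0x02 R1=0x6c R2=0x02 R3=0xdc R4=0x99  N=1 Z=0
after  4: R0=0x02 R1=0x6c R2=0xde R3=0xdc R4=0x99  N=1 Z=0
after  5: R0=0x02 R1=0x4a R2=0xde R3=0xdc R4=0x99  N=0 Z=0
after  6: R0=0x94 R1=0x4a R2=0xde R3=0xdc R4=0x99  N=1 Z=0
after  7: R0=0x94 R1=0x70 R2=0xde R3=0xdc R4=0x99  N=0 Z=0
after  8: R0=0x98 R1=0x70 R2=0xde R3=0xdc R4=0x99  N=1 Z=0
after  9: R0=0x98 R1=0x09 R2=0xde R3=0xdc R4=0x99  N=0 Z=0
-- IRQ taken; context saved, return-PC = 10 --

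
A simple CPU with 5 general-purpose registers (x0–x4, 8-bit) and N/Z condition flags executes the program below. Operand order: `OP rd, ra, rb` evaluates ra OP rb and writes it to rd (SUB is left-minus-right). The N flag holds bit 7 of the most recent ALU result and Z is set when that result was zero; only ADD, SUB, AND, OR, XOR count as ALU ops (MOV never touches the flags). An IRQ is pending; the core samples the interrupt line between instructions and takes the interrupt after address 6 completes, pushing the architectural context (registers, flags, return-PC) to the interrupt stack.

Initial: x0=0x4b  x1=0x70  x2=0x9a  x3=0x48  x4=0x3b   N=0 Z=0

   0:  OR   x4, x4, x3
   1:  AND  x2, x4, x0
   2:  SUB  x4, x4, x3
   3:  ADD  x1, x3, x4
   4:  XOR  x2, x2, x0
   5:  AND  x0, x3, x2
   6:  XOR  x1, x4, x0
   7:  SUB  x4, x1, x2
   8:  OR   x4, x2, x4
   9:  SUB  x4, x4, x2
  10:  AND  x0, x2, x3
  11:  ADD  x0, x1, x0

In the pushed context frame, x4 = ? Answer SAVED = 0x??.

after  0: x0=0x4b x1=0x70 x2=0x9a x3=0x48 x4=0x7b  N=0 Z=0
after  1: x0=0x4b x1=0x70 x2=0x4b x3=0x48 x4=0x7b  N=0 Z=0
after  2: x0=0x4b x1=0x70 x2=0x4b x3=0x48 x4=0x33  N=0 Z=0
after  3: x0=0x4b x1=0x7b x2=0x4b x3=0x48 x4=0x33  N=0 Z=0
after  4: x0=0x4b x1=0x7b x2=0x00 x3=0x48 x4=0x33  N=0 Z=1
after  5: x0=0x00 x1=0x7b x2=0x00 x3=0x48 x4=0x33  N=0 Z=1
after  6: x0=0x00 x1=0x33 x2=0x00 x3=0x48 x4=0x33  N=0 Z=0
-- IRQ taken; context saved, return-PC = 7 --

SAVED = 0x33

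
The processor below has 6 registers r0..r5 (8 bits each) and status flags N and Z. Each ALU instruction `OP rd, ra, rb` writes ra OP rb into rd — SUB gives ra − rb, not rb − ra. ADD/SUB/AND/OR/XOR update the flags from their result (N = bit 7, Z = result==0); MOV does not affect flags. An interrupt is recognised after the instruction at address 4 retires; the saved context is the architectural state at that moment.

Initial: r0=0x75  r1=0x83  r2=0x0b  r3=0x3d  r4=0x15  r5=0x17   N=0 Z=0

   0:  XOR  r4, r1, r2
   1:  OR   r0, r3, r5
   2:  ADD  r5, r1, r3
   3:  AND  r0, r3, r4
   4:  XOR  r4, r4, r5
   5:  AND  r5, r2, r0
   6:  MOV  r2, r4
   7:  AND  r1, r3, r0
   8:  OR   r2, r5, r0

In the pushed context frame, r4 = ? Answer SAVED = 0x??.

SAVED = 0x48

after  0: r0=0x75 r1=0x83 r2=0x0b r3=0x3d r4=0x88 r5=0x17  N=1 Z=0
after  1: r0=0x3f r1=0x83 r2=0x0b r3=0x3d r4=0x88 r5=0x17  N=0 Z=0
after  2: r0=0x3f r1=0x83 r2=0x0b r3=0x3d r4=0x88 r5=0xc0  N=1 Z=0
after  3: r0=0x08 r1=0x83 r2=0x0b r3=0x3d r4=0x88 r5=0xc0  N=0 Z=0
after  4: r0=0x08 r1=0x83 r2=0x0b r3=0x3d r4=0x48 r5=0xc0  N=0 Z=0
-- IRQ taken; context saved, return-PC = 5 --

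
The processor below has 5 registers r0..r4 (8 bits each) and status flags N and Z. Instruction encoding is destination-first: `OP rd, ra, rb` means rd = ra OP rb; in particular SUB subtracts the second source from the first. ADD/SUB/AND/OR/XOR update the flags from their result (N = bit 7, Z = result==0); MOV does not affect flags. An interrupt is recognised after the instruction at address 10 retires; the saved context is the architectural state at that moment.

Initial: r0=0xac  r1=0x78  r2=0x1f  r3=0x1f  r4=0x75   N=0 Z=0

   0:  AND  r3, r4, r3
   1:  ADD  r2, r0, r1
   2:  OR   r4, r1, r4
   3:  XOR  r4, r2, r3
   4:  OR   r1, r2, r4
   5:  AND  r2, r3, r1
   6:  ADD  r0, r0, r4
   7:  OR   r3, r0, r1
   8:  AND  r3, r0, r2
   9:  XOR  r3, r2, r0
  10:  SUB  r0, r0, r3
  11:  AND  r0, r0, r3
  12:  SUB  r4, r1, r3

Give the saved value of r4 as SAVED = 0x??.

after  0: r0=0xac r1=0x78 r2=0x1f r3=0x15 r4=0x75  N=0 Z=0
after  1: r0=0xac r1=0x78 r2=0x24 r3=0x15 r4=0x75  N=0 Z=0
after  2: r0=0xac r1=0x78 r2=0x24 r3=0x15 r4=0x7d  N=0 Z=0
after  3: r0=0xac r1=0x78 r2=0x24 r3=0x15 r4=0x31  N=0 Z=0
after  4: r0=0xac r1=0x35 r2=0x24 r3=0x15 r4=0x31  N=0 Z=0
after  5: r0=0xac r1=0x35 r2=0x15 r3=0x15 r4=0x31  N=0 Z=0
after  6: r0=0xdd r1=0x35 r2=0x15 r3=0x15 r4=0x31  N=1 Z=0
after  7: r0=0xdd r1=0x35 r2=0x15 r3=0xfd r4=0x31  N=1 Z=0
after  8: r0=0xdd r1=0x35 r2=0x15 r3=0x15 r4=0x31  N=0 Z=0
after  9: r0=0xdd r1=0x35 r2=0x15 r3=0xc8 r4=0x31  N=1 Z=0
after 10: r0=0x15 r1=0x35 r2=0x15 r3=0xc8 r4=0x31  N=0 Z=0
-- IRQ taken; context saved, return-PC = 11 --

SAVED = 0x31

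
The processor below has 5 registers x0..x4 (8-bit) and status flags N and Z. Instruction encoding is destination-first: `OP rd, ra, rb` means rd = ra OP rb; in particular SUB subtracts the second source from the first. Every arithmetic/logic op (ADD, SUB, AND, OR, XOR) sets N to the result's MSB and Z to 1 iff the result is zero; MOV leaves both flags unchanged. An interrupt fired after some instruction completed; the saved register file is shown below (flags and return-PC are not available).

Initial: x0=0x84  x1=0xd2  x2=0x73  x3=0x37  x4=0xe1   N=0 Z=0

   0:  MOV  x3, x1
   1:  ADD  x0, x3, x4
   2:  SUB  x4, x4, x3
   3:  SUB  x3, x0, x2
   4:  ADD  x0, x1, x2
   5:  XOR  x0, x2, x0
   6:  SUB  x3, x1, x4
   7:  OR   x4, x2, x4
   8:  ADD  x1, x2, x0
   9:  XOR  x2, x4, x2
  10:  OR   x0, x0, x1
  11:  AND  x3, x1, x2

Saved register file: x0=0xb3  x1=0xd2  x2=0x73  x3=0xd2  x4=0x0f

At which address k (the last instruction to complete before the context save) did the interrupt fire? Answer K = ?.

K = 2

after  0: x0=0x84 x1=0xd2 x2=0x73 x3=0xd2 x4=0xe1  N=0 Z=0
after  1: x0=0xb3 x1=0xd2 x2=0x73 x3=0xd2 x4=0xe1  N=1 Z=0
after  2: x0=0xb3 x1=0xd2 x2=0x73 x3=0xd2 x4=0x0f  N=0 Z=0
-- IRQ taken; context saved, return-PC = 3 --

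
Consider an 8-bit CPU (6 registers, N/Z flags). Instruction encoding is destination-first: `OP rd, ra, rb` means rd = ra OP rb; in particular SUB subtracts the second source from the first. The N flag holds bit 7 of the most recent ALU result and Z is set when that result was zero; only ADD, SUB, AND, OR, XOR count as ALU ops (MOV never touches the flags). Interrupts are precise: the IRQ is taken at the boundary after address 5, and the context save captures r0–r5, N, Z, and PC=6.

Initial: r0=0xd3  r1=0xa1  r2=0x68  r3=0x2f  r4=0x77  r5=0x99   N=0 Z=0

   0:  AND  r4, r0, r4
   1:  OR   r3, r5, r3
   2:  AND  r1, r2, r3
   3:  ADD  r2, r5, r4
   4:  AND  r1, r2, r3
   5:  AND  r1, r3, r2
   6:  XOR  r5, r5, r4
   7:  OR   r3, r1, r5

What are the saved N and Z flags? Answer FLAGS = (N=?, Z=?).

FLAGS = (N=1, Z=0)

after  0: r0=0xd3 r1=0xa1 r2=0x68 r3=0x2f r4=0x53 r5=0x99  N=0 Z=0
after  1: r0=0xd3 r1=0xa1 r2=0x68 r3=0xbf r4=0x53 r5=0x99  N=1 Z=0
after  2: r0=0xd3 r1=0x28 r2=0x68 r3=0xbf r4=0x53 r5=0x99  N=0 Z=0
after  3: r0=0xd3 r1=0x28 r2=0xec r3=0xbf r4=0x53 r5=0x99  N=1 Z=0
after  4: r0=0xd3 r1=0xac r2=0xec r3=0xbf r4=0x53 r5=0x99  N=1 Z=0
after  5: r0=0xd3 r1=0xac r2=0xec r3=0xbf r4=0x53 r5=0x99  N=1 Z=0
-- IRQ taken; context saved, return-PC = 6 --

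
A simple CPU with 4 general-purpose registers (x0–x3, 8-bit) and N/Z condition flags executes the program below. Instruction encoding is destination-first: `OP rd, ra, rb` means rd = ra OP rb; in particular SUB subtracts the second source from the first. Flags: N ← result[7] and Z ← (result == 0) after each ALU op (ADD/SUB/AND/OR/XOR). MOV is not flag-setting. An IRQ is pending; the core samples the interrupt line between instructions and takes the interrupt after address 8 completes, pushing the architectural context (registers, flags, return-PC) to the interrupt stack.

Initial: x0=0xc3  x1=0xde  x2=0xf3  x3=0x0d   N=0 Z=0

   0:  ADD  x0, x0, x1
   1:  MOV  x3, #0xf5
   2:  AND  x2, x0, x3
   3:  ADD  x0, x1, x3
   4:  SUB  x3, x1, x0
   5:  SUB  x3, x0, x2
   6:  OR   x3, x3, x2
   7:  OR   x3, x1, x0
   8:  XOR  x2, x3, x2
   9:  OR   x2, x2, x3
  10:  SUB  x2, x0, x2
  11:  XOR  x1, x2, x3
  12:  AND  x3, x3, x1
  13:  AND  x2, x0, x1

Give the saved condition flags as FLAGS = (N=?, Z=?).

after  0: x0=0xa1 x1=0xde x2=0xf3 x3=0x0d  N=1 Z=0
after  1: x0=0xa1 x1=0xde x2=0xf3 x3=0xf5  N=1 Z=0
after  2: x0=0xa1 x1=0xde x2=0xa1 x3=0xf5  N=1 Z=0
after  3: x0=0xd3 x1=0xde x2=0xa1 x3=0xf5  N=1 Z=0
after  4: x0=0xd3 x1=0xde x2=0xa1 x3=0x0b  N=0 Z=0
after  5: x0=0xd3 x1=0xde x2=0xa1 x3=0x32  N=0 Z=0
after  6: x0=0xd3 x1=0xde x2=0xa1 x3=0xb3  N=1 Z=0
after  7: x0=0xd3 x1=0xde x2=0xa1 x3=0xdf  N=1 Z=0
after  8: x0=0xd3 x1=0xde x2=0x7e x3=0xdf  N=0 Z=0
-- IRQ taken; context saved, return-PC = 9 --

FLAGS = (N=0, Z=0)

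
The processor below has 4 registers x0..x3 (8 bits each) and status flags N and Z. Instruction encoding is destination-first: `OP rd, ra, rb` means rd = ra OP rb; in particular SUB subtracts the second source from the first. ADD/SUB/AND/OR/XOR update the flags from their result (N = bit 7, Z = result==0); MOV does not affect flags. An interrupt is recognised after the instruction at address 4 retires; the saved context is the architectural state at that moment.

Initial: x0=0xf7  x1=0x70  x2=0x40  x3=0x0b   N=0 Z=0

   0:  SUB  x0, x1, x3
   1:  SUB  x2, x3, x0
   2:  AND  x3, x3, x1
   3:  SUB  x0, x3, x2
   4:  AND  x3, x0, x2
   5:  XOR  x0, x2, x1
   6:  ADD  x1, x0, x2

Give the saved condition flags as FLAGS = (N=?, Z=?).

after  0: x0=0x65 x1=0x70 x2=0x40 x3=0x0b  N=0 Z=0
after  1: x0=0x65 x1=0x70 x2=0xa6 x3=0x0b  N=1 Z=0
after  2: x0=0x65 x1=0x70 x2=0xa6 x3=0x00  N=0 Z=1
after  3: x0=0x5a x1=0x70 x2=0xa6 x3=0x00  N=0 Z=0
after  4: x0=0x5a x1=0x70 x2=0xa6 x3=0x02  N=0 Z=0
-- IRQ taken; context saved, return-PC = 5 --

FLAGS = (N=0, Z=0)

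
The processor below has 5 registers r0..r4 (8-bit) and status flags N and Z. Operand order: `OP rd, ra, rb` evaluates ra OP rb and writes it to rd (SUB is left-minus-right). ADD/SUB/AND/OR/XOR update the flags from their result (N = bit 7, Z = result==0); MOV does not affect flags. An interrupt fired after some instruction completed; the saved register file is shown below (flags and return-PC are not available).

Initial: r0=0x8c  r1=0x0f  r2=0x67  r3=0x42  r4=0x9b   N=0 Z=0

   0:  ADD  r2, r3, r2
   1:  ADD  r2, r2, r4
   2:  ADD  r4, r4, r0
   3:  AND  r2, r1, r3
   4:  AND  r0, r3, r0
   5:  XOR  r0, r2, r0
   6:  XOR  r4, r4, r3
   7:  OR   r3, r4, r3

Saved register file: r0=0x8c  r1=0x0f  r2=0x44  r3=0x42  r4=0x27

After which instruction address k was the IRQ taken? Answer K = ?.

K = 2

after  0: r0=0x8c r1=0x0f r2=0xa9 r3=0x42 r4=0x9b  N=1 Z=0
after  1: r0=0x8c r1=0x0f r2=0x44 r3=0x42 r4=0x9b  N=0 Z=0
after  2: r0=0x8c r1=0x0f r2=0x44 r3=0x42 r4=0x27  N=0 Z=0
-- IRQ taken; context saved, return-PC = 3 --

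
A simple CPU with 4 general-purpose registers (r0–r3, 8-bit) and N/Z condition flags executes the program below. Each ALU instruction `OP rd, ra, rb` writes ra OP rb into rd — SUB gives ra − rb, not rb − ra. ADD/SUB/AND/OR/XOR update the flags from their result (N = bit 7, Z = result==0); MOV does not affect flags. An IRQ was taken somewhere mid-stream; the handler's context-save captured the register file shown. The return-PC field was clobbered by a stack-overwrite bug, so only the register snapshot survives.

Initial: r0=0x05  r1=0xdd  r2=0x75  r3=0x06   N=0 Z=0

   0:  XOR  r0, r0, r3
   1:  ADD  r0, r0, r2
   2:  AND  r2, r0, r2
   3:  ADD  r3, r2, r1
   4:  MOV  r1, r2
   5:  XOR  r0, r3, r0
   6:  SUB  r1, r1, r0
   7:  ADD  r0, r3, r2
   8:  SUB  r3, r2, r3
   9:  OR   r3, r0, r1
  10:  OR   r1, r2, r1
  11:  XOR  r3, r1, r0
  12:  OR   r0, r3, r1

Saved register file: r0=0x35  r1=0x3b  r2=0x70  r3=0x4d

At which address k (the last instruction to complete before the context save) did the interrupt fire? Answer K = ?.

K = 6

after  0: r0=0x03 r1=0xdd r2=0x75 r3=0x06  N=0 Z=0
after  1: r0=0x78 r1=0xdd r2=0x75 r3=0x06  N=0 Z=0
after  2: r0=0x78 r1=0xdd r2=0x70 r3=0x06  N=0 Z=0
after  3: r0=0x78 r1=0xdd r2=0x70 r3=0x4d  N=0 Z=0
after  4: r0=0x78 r1=0x70 r2=0x70 r3=0x4d  N=0 Z=0
after  5: r0=0x35 r1=0x70 r2=0x70 r3=0x4d  N=0 Z=0
after  6: r0=0x35 r1=0x3b r2=0x70 r3=0x4d  N=0 Z=0
-- IRQ taken; context saved, return-PC = 7 --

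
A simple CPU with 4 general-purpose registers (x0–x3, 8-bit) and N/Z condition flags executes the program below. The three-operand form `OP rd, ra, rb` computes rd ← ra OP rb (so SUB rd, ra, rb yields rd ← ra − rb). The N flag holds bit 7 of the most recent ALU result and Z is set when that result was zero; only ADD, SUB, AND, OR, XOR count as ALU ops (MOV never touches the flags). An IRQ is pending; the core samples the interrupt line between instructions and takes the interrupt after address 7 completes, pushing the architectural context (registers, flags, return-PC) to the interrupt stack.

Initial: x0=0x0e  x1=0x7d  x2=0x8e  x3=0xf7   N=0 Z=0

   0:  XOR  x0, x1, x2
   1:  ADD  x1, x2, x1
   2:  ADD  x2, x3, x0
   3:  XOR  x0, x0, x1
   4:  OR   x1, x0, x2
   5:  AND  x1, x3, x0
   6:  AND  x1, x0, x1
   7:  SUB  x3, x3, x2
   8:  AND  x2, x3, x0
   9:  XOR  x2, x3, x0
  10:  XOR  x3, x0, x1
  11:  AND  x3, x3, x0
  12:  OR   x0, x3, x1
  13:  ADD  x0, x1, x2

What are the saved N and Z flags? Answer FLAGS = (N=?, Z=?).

after  0: x0=0xf3 x1=0x7d x2=0x8e x3=0xf7  N=1 Z=0
after  1: x0=0xf3 x1=0x0b x2=0x8e x3=0xf7  N=0 Z=0
after  2: x0=0xf3 x1=0x0b x2=0xea x3=0xf7  N=1 Z=0
after  3: x0=0xf8 x1=0x0b x2=0xea x3=0xf7  N=1 Z=0
after  4: x0=0xf8 x1=0xfa x2=0xea x3=0xf7  N=1 Z=0
after  5: x0=0xf8 x1=0xf0 x2=0xea x3=0xf7  N=1 Z=0
after  6: x0=0xf8 x1=0xf0 x2=0xea x3=0xf7  N=1 Z=0
after  7: x0=0xf8 x1=0xf0 x2=0xea x3=0x0d  N=0 Z=0
-- IRQ taken; context saved, return-PC = 8 --

FLAGS = (N=0, Z=0)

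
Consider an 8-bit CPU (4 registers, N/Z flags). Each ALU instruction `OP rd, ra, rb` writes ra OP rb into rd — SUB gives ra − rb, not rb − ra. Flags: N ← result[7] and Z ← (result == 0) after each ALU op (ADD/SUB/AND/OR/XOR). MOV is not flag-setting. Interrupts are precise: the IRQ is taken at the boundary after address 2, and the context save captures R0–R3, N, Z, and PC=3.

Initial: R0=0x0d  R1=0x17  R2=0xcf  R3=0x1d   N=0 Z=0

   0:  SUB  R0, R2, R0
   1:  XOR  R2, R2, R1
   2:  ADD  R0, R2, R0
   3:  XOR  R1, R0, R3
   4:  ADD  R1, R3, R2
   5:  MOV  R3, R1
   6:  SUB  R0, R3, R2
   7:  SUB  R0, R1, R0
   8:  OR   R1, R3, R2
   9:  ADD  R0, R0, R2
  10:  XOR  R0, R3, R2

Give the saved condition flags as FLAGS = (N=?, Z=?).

after  0: R0=0xc2 R1=0x17 R2=0xcf R3=0x1d  N=1 Z=0
after  1: R0=0xc2 R1=0x17 R2=0xd8 R3=0x1d  N=1 Z=0
after  2: R0=0x9a R1=0x17 R2=0xd8 R3=0x1d  N=1 Z=0
-- IRQ taken; context saved, return-PC = 3 --

FLAGS = (N=1, Z=0)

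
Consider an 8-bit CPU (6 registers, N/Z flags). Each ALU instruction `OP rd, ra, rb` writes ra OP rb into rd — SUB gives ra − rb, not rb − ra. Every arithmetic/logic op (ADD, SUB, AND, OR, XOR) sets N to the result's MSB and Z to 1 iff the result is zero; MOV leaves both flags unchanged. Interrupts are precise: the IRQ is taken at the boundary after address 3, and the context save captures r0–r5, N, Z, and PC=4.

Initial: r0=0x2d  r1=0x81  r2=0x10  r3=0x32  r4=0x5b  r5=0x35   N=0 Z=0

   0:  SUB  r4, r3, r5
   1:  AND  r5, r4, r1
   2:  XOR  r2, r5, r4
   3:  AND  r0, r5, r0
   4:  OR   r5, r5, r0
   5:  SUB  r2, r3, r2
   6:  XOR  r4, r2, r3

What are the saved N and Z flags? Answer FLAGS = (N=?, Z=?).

after  0: r0=0x2d r1=0x81 r2=0x10 r3=0x32 r4=0xfd r5=0x35  N=1 Z=0
after  1: r0=0x2d r1=0x81 r2=0x10 r3=0x32 r4=0xfd r5=0x81  N=1 Z=0
after  2: r0=0x2d r1=0x81 r2=0x7c r3=0x32 r4=0xfd r5=0x81  N=0 Z=0
after  3: r0=0x01 r1=0x81 r2=0x7c r3=0x32 r4=0xfd r5=0x81  N=0 Z=0
-- IRQ taken; context saved, return-PC = 4 --

FLAGS = (N=0, Z=0)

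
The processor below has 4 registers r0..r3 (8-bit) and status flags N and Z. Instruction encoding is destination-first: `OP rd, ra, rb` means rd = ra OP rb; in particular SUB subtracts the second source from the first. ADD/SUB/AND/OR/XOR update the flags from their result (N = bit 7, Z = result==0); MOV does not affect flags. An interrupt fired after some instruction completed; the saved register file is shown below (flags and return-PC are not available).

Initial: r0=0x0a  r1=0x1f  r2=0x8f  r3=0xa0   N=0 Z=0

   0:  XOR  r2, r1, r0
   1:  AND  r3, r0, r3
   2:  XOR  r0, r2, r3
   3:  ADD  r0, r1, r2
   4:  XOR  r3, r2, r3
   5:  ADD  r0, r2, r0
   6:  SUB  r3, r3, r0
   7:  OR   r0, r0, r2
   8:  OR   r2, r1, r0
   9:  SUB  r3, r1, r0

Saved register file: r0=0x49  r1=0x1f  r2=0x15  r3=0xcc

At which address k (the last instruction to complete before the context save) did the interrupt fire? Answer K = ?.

after  0: r0=0x0a r1=0x1f r2=0x15 r3=0xa0  N=0 Z=0
after  1: r0=0x0a r1=0x1f r2=0x15 r3=0x00  N=0 Z=1
after  2: r0=0x15 r1=0x1f r2=0x15 r3=0x00  N=0 Z=0
after  3: r0=0x34 r1=0x1f r2=0x15 r3=0x00  N=0 Z=0
after  4: r0=0x34 r1=0x1f r2=0x15 r3=0x15  N=0 Z=0
after  5: r0=0x49 r1=0x1f r2=0x15 r3=0x15  N=0 Z=0
after  6: r0=0x49 r1=0x1f r2=0x15 r3=0xcc  N=1 Z=0
-- IRQ taken; context saved, return-PC = 7 --

K = 6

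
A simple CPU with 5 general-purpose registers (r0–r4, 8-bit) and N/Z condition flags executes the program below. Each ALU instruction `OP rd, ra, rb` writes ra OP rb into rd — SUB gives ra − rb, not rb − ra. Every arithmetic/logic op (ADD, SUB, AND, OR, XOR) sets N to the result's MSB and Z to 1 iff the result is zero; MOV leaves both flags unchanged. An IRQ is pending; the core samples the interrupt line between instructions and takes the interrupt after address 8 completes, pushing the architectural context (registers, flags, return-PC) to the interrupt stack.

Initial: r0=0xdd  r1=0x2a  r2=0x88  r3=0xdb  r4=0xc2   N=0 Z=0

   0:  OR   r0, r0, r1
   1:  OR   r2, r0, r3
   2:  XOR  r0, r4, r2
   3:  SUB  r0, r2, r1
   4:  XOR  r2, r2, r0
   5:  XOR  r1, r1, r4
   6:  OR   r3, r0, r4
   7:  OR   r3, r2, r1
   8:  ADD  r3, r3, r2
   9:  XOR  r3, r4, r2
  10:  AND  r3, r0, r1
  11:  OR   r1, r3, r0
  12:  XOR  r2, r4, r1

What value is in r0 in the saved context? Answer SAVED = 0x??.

after  0: r0=0xff r1=0x2a r2=0x88 r3=0xdb r4=0xc2  N=1 Z=0
after  1: r0=0xff r1=0x2a r2=0xff r3=0xdb r4=0xc2  N=1 Z=0
after  2: r0=0x3d r1=0x2a r2=0xff r3=0xdb r4=0xc2  N=0 Z=0
after  3: r0=0xd5 r1=0x2a r2=0xff r3=0xdb r4=0xc2  N=1 Z=0
after  4: r0=0xd5 r1=0x2a r2=0x2a r3=0xdb r4=0xc2  N=0 Z=0
after  5: r0=0xd5 r1=0xe8 r2=0x2a r3=0xdb r4=0xc2  N=1 Z=0
after  6: r0=0xd5 r1=0xe8 r2=0x2a r3=0xd7 r4=0xc2  N=1 Z=0
after  7: r0=0xd5 r1=0xe8 r2=0x2a r3=0xea r4=0xc2  N=1 Z=0
after  8: r0=0xd5 r1=0xe8 r2=0x2a r3=0x14 r4=0xc2  N=0 Z=0
-- IRQ taken; context saved, return-PC = 9 --

SAVED = 0xd5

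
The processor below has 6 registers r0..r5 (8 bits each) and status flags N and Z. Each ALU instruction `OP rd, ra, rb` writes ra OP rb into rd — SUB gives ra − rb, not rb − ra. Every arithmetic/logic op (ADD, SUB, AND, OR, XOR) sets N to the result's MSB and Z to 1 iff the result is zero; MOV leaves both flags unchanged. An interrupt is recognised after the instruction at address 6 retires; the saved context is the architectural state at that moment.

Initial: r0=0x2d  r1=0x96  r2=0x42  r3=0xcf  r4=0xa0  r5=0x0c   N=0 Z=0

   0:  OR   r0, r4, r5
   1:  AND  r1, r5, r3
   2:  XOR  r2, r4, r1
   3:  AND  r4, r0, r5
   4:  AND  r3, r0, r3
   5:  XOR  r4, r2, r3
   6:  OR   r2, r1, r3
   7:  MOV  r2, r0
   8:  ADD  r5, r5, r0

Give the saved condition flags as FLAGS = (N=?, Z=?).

after  0: r0=0xac r1=0x96 r2=0x42 r3=0xcf r4=0xa0 r5=0x0c  N=1 Z=0
after  1: r0=0xac r1=0x0c r2=0x42 r3=0xcf r4=0xa0 r5=0x0c  N=0 Z=0
after  2: r0=0xac r1=0x0c r2=0xac r3=0xcf r4=0xa0 r5=0x0c  N=1 Z=0
after  3: r0=0xac r1=0x0c r2=0xac r3=0xcf r4=0x0c r5=0x0c  N=0 Z=0
after  4: r0=0xac r1=0x0c r2=0xac r3=0x8c r4=0x0c r5=0x0c  N=1 Z=0
after  5: r0=0xac r1=0x0c r2=0xac r3=0x8c r4=0x20 r5=0x0c  N=0 Z=0
after  6: r0=0xac r1=0x0c r2=0x8c r3=0x8c r4=0x20 r5=0x0c  N=1 Z=0
-- IRQ taken; context saved, return-PC = 7 --

FLAGS = (N=1, Z=0)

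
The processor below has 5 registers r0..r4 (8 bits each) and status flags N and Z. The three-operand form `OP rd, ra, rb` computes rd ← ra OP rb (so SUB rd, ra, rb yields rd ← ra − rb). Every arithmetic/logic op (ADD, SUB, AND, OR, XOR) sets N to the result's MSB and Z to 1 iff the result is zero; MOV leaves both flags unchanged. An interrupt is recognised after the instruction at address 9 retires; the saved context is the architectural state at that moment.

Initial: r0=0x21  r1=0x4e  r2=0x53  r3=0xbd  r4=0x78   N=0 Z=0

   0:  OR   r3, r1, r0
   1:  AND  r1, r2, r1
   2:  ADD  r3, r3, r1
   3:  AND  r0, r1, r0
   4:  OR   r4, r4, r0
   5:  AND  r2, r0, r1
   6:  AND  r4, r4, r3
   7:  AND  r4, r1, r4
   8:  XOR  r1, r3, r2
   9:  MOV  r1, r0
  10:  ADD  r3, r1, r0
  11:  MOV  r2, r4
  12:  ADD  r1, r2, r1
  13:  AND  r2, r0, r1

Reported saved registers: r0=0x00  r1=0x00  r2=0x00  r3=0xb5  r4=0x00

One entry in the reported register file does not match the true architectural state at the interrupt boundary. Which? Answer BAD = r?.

after  0: r0=0x21 r1=0x4e r2=0x53 r3=0x6f r4=0x78  N=0 Z=0
after  1: r0=0x21 r1=0x42 r2=0x53 r3=0x6f r4=0x78  N=0 Z=0
after  2: r0=0x21 r1=0x42 r2=0x53 r3=0xb1 r4=0x78  N=1 Z=0
after  3: r0=0x00 r1=0x42 r2=0x53 r3=0xb1 r4=0x78  N=0 Z=1
after  4: r0=0x00 r1=0x42 r2=0x53 r3=0xb1 r4=0x78  N=0 Z=0
after  5: r0=0x00 r1=0x42 r2=0x00 r3=0xb1 r4=0x78  N=0 Z=1
after  6: r0=0x00 r1=0x42 r2=0x00 r3=0xb1 r4=0x30  N=0 Z=0
after  7: r0=0x00 r1=0x42 r2=0x00 r3=0xb1 r4=0x00  N=0 Z=1
after  8: r0=0x00 r1=0xb1 r2=0x00 r3=0xb1 r4=0x00  N=1 Z=0
after  9: r0=0x00 r1=0x00 r2=0x00 r3=0xb1 r4=0x00  N=1 Z=0
-- IRQ taken; context saved, return-PC = 10 --
mismatch: r3: reported 0xb5 vs actual 0xb1

BAD = r3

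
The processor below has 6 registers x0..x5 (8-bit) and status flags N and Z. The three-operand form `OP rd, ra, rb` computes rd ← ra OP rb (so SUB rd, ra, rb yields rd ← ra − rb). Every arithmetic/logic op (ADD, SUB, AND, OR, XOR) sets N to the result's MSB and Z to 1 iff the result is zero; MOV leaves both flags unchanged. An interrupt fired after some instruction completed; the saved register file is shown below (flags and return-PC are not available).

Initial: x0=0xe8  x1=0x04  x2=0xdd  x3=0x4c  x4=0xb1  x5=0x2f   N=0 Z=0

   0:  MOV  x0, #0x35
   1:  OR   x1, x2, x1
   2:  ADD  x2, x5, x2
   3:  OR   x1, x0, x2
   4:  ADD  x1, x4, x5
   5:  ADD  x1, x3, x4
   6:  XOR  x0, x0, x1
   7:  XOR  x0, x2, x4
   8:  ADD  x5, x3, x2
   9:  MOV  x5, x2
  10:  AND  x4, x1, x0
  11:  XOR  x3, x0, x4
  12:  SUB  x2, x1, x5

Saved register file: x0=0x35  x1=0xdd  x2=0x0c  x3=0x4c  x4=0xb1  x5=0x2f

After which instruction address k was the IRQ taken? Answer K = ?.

after  0: x0=0x35 x1=0x04 x2=0xdd x3=0x4c x4=0xb1 x5=0x2f  N=0 Z=0
after  1: x0=0x35 x1=0xdd x2=0xdd x3=0x4c x4=0xb1 x5=0x2f  N=1 Z=0
after  2: x0=0x35 x1=0xdd x2=0x0c x3=0x4c x4=0xb1 x5=0x2f  N=0 Z=0
-- IRQ taken; context saved, return-PC = 3 --

K = 2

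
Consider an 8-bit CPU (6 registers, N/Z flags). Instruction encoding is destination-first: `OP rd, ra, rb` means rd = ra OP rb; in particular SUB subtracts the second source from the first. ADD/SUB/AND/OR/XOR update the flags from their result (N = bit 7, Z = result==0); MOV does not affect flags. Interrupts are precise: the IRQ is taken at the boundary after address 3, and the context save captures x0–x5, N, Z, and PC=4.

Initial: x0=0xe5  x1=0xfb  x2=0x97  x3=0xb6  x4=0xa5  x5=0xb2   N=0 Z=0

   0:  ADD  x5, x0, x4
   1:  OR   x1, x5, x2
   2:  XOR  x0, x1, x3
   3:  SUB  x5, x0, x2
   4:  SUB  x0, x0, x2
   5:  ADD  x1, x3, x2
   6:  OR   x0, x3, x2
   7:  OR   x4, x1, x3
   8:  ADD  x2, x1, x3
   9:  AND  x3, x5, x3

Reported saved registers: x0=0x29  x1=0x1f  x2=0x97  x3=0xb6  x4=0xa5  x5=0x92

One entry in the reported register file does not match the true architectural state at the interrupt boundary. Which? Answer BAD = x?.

after  0: x0=0xe5 x1=0xfb x2=0x97 x3=0xb6 x4=0xa5 x5=0x8a  N=1 Z=0
after  1: x0=0xe5 x1=0x9f x2=0x97 x3=0xb6 x4=0xa5 x5=0x8a  N=1 Z=0
after  2: x0=0x29 x1=0x9f x2=0x97 x3=0xb6 x4=0xa5 x5=0x8a  N=0 Z=0
after  3: x0=0x29 x1=0x9f x2=0x97 x3=0xb6 x4=0xa5 x5=0x92  N=1 Z=0
-- IRQ taken; context saved, return-PC = 4 --
mismatch: x1: reported 0x1f vs actual 0x9f

BAD = x1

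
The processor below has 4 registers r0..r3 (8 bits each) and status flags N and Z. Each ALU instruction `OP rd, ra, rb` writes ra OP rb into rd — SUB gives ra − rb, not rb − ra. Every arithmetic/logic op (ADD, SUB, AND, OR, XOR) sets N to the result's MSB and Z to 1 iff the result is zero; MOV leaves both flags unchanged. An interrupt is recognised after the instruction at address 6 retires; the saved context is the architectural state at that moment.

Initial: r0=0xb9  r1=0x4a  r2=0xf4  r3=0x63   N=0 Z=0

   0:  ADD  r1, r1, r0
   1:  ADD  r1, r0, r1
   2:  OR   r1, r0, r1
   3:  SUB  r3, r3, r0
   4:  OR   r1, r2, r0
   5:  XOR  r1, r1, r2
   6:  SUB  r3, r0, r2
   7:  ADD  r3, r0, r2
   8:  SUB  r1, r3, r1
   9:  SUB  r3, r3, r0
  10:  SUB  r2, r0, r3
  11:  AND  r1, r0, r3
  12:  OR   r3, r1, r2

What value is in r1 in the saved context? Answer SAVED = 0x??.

after  0: r0=0xb9 r1=0x03 r2=0xf4 r3=0x63  N=0 Z=0
after  1: r0=0xb9 r1=0xbc r2=0xf4 r3=0x63  N=1 Z=0
after  2: r0=0xb9 r1=0xbd r2=0xf4 r3=0x63  N=1 Z=0
after  3: r0=0xb9 r1=0xbd r2=0xf4 r3=0xaa  N=1 Z=0
after  4: r0=0xb9 r1=0xfd r2=0xf4 r3=0xaa  N=1 Z=0
after  5: r0=0xb9 r1=0x09 r2=0xf4 r3=0xaa  N=0 Z=0
after  6: r0=0xb9 r1=0x09 r2=0xf4 r3=0xc5  N=1 Z=0
-- IRQ taken; context saved, return-PC = 7 --

SAVED = 0x09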